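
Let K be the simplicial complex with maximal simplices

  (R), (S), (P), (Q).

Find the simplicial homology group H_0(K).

H_0 = Z^4.

We work with the vertex ordering P < Q < R < S. The simplices of K, each written with vertices in increasing order, are:

  0-simplices (4): P, Q, R, S

so the chain groups are C_0 ≅ Z^4.

From H_k ≅ ker(∂_k) / im(∂_{k+1}) we obtain:

  H_0: rank C_0 − rank ∂_1 = 4 − 0 = 4, and there is no ∂_1, so H_0 ≅ Z^4.

(K is a triangulation of a set of 4 points.)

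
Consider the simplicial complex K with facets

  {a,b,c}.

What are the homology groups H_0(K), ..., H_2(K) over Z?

Take the total order a < b < c on the vertex set. Then K (dimension 2) consists of the simplices:

  0-simplices (3): a, b, c
  1-simplices (3): ab, ac, bc
  2-simplices (1): abc

so the chain groups are C_0 ≅ Z^3, C_1 ≅ Z^3, C_2 ≅ Z^1.

Boundary ∂_1: C_1 → C_0 sends each edge [p,q] (with p < q) to q − p. For instance
  ∂ac = c − a.
This gives a 3×3 integer matrix of rank 2; reducing to Smith normal form yields diagonal entries (1,1).

Boundary ∂_2: C_2 → C_1 maps a triangle to the signed sum of its edges. For instance
  ∂abc = bc − ac + ab.
The resulting 3×1 matrix has rank 1, and its Smith normal form has invariant factors (1).

From H_k ≅ ker(∂_k) / im(∂_{k+1}) we obtain:

  H_0: rank C_0 − rank ∂_1 = 3 − 2 = 1, and the invariant factors of ∂_1 are all 1, so H_0 = Z.
  H_1: rank ker ∂_1 − rank ∂_2 = (3 − 2) − 1 = 0, and the invariant factors of ∂_2 are all 1, so H_1 = 0.
  H_2: rank ker ∂_2 − rank ∂_3 = (1 − 1) − 0 = 0, and there is no ∂_3, so H_2 = 0.

As a check, the Euler characteristic is 3 − 3 + 1 = 1, which agrees with 1 − 0 + 0 = 1.

H_0 ≅ Z,  H_1 = 0,  H_2 = 0.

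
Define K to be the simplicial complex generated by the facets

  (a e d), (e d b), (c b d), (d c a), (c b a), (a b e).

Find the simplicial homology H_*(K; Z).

H_0 = Z,  H_1 = 0,  H_2 = Z.

Order the vertices as a < b < c < d < e. Listing each simplex with vertices in this order, K has dimension 2 with simplices:

  0-simplices (5): a, b, c, d, e
  1-simplices (9): ab, ac, ad, ae, bc, bd, be, cd, de
  2-simplices (6): abc, abe, acd, ade, bcd, bde

giving chain groups C_0 ≅ Z^5, C_1 ≅ Z^9, C_2 ≅ Z^6.

The boundary map ∂_1: C_1 → C_0 is given by ∂[p,q] = [q] − [p]. For instance
  ∂de = e − d.
The 5×9 boundary matrix has rank 4 and Smith normal form diag(1,1,1,1).

The boundary map ∂_2: C_2 → C_1 sends each 2-simplex [p,q,r] to [q,r] − [p,r] + [p,q]. For instance
  ∂bcd = cd − bd + bc,
  ∂acd = cd − ad + ac.
The 9×6 boundary matrix has rank 5 and Smith normal form diag(1,1,1,1,1).

From H_k ≅ ker(∂_k) / im(∂_{k+1}) we obtain:

  H_0: rank C_0 − rank ∂_1 = 5 − 4 = 1, and the invariant factors of ∂_1 are all 1, so H_0 = Z.
  H_1: rank ker ∂_1 − rank ∂_2 = (9 − 4) − 5 = 0, and the invariant factors of ∂_2 are all 1, so H_1 = 0.
  H_2: rank ker ∂_2 − rank ∂_3 = (6 − 5) − 0 = 1, and there is no ∂_3, so H_2 = Z.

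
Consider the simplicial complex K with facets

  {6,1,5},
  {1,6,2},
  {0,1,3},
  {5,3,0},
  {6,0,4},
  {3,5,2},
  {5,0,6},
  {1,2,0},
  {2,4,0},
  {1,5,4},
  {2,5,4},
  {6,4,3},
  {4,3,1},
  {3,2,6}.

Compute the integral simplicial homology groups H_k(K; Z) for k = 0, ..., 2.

Fix the vertex order 0 < 1 < 2 < 3 < 4 < 5 < 6 and write every simplex with vertices in increasing order. Then dim K = 2 and the simplices of K are:

  0-simplices (7): [0], [1], [2], [3], [4], [5], [6]
  1-simplices (21): [0,1], [0,2], [0,3], [0,4], [0,5], [0,6], [1,2], [1,3], [1,4], [1,5], [1,6], [2,3], [2,4], [2,5], [2,6], [3,4], [3,5], [3,6], [4,5], [4,6], [5,6]
  2-simplices (14): [0,1,2], [0,1,3], [0,2,4], [0,3,5], [0,4,6], [0,5,6], [1,2,6], [1,3,4], [1,4,5], [1,5,6], [2,3,5], [2,3,6], [2,4,5], [3,4,6]

Hence C_0 ≅ Z^7, C_1 ≅ Z^21, C_2 ≅ Z^14.

∂_1: C_1 → C_0 maps an edge to its endpoints' difference, ∂[p,q] = q − p. For instance
  ∂[2,3] = [3] − [2].
This gives a 7×21 integer matrix of rank 6; reducing to Smith normal form yields diagonal entries (1,1,1,1,1,1).

∂_2: C_2 → C_1 sends each 2-simplex [p,q,r] to [q,r] − [p,r] + [p,q]. For instance
  ∂[0,3,5] = [3,5] − [0,5] + [0,3],
  ∂[2,3,5] = [3,5] − [2,5] + [2,3].
The 21×14 boundary matrix has rank 13 and Smith normal form diag(1,1,1,1,1,1,1,1,1,1,1,1,1).

Reading off H_k = ker ∂_k / im ∂_{k+1}:

  H_0: rank C_0 − rank ∂_1 = 7 − 6 = 1, and the invariant factors of ∂_1 are all 1, so H_0 ≅ Z.
  H_1: rank ker ∂_1 − rank ∂_2 = (21 − 6) − 13 = 2, and the invariant factors of ∂_2 are all 1, so H_1 ≅ Z^2.
  H_2: rank ker ∂_2 − rank ∂_3 = (14 − 13) − 0 = 1, and there is no ∂_3, so H_2 ≅ Z.

(K is a triangulation of the torus T^2.)

H_0 ≅ Z,  H_1 ≅ Z^2,  H_2 ≅ Z.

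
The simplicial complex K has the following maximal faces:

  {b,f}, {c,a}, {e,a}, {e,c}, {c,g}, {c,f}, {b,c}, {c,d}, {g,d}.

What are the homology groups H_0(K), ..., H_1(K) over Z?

H_0 ≅ Z,  H_1 ≅ Z^3.

Order the vertices as a < b < c < d < e < f < g. Listing each simplex with vertices in this order, K has dimension 1 with simplices:

  0-simplices (7): a, b, c, d, e, f, g
  1-simplices (9): ac, ae, bc, bf, cd, ce, cf, cg, dg

so the chain groups are C_0 ≅ Z^7, C_1 ≅ Z^9.

Boundary ∂_1: C_1 → C_0 is given by ∂[p,q] = [q] − [p]. For instance
  ∂ae = e − a.
As a 7×9 matrix over Z this has rank 6, with invariant factors (1,1,1,1,1,1).

From H_k ≅ ker(∂_k) / im(∂_{k+1}) we obtain:

  H_0: rank C_0 − rank ∂_1 = 7 − 6 = 1, and the invariant factors of ∂_1 are all 1, so H_0 = Z.
  H_1: rank ker ∂_1 − rank ∂_2 = (9 − 6) − 0 = 3, and there is no ∂_2, so H_1 = Z^3.

As a check, the Euler characteristic is 7 − 9 = -2, which agrees with 1 − 3 = -2.
(K is a triangulation of a wedge of 3 circles.)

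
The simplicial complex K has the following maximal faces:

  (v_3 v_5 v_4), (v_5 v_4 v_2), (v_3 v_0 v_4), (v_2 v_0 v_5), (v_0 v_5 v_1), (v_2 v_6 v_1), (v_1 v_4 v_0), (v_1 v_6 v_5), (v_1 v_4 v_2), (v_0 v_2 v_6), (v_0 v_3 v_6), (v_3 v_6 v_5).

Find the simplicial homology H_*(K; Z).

Fix the vertex order v_0 < v_1 < v_2 < v_3 < v_4 < v_5 < v_6 and write every simplex with vertices in increasing order. Then dim K = 2 and the simplices of K are:

  0-simplices (7): [v_0], [v_1], [v_2], [v_3], [v_4], [v_5], [v_6]
  1-simplices (18): (18 of them)
  2-simplices (12): (12 of them)

so the chain groups are C_0 ≅ Z^7, C_1 ≅ Z^18, C_2 ≅ Z^12.

∂_1: C_1 → C_0 sends each edge [p,q] (with p < q) to q − p. For instance
  ∂[v_5,v_6] = [v_6] − [v_5].
This gives a 7×18 integer matrix of rank 6; reducing to Smith normal form yields diagonal entries (1,1,1,1,1,1).

Boundary ∂_2: C_2 → C_1 maps a triangle to the signed sum of its edges. For instance
  ∂[v_1,v_2,v_6] = [v_2,v_6] − [v_1,v_6] + [v_1,v_2],
  ∂[v_0,v_2,v_6] = [v_2,v_6] − [v_0,v_6] + [v_0,v_2].
As a 18×12 matrix over Z this has rank 12, with invariant factors (1,1,1,1,1,1,1,1,1,1,1,2).

From H_k ≅ ker(∂_k) / im(∂_{k+1}) we obtain:

  H_0: rank C_0 − rank ∂_1 = 7 − 6 = 1, and the invariant factors of ∂_1 are all 1, so H_0 ≅ Z.
  H_1: rank ker ∂_1 − rank ∂_2 = (18 − 6) − 12 = 0, and ∂_2 has invariant factor 2 > 1, so H_1 ≅ Z/2Z.
  H_2: rank ker ∂_2 − rank ∂_3 = (12 − 12) − 0 = 0, and there is no ∂_3, so H_2 ≅ 0.

H_0 = Z,  H_1 = Z/2Z,  H_2 = 0.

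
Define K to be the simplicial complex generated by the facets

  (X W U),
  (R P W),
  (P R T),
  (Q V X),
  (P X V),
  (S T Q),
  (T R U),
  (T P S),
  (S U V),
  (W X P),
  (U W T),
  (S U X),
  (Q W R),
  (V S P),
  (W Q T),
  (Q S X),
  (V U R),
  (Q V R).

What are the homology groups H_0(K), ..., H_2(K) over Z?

Order the vertices as P < Q < R < S < T < U < V < W < X. Listing each simplex with vertices in this order, K has dimension 2 with simplices:

  0-simplices (9): P, Q, R, S, T, U, V, W, X
  1-simplices (27): PR, PS, PT, PV, PW, PX, QR, QS, QT, QV, QW, QX, RT, RU, RV, RW, ST, SU, SV, SX, TU, TW, UV, UW, UX, VX, WX
  2-simplices (18): PRT, PRW, PST, PSV, PVX, PWX, QRV, QRW, QST, QSX, QTW, QVX, RTU, RUV, SUV, SUX, TUW, UWX

so the chain groups are C_0 ≅ Z^9, C_1 ≅ Z^27, C_2 ≅ Z^18.

Boundary ∂_1: C_1 → C_0 is given by ∂[p,q] = [q] − [p].
This gives a 9×27 integer matrix of rank 8; reducing to Smith normal form yields diagonal entries (1,1,1,1,1,1,1,1).

∂_2: C_2 → C_1 maps a triangle to the signed sum of its edges. For instance
  ∂QVX = VX − QX + QV,
  ∂PRW = RW − PW + PR.
The 27×18 boundary matrix has rank 18 and Smith normal form diag(1,1,1,1,1,1,1,1,1,1,1,1,1,1,1,1,1,2).

Now H_k = ker ∂_k / im ∂_{k+1}, so:

  H_0: rank C_0 − rank ∂_1 = 9 − 8 = 1, and the invariant factors of ∂_1 are all 1, so H_0 = Z.
  H_1: rank ker ∂_1 − rank ∂_2 = (27 − 8) − 18 = 1, and ∂_2 has invariant factor 2 > 1, so H_1 = Z ⊕ Z/2.
  H_2: rank ker ∂_2 − rank ∂_3 = (18 − 18) − 0 = 0, and there is no ∂_3, so H_2 = 0.

H_0 = Z,  H_1 = Z ⊕ Z/2,  H_2 = 0.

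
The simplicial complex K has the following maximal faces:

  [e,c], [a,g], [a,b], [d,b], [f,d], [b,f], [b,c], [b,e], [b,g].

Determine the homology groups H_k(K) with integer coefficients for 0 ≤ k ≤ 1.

K has 7 vertices, 9 edges.
rank ∂_0 = 0, rank ∂_1 = 6 ⇒ b_0 = 7 − 0 − 6 = 1; all invariant factors of ∂_1 are 1 so no torsion. So H_0 = Z.
rank ∂_1 = 6, rank ∂_2 = 0 ⇒ b_1 = 9 − 6 − 0 = 3. So H_1 = Z^3.

H_0 ≅ Z,  H_1 ≅ Z^3.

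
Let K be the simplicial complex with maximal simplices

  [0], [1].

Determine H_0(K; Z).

Fix the vertex order 0 < 1 and write every simplex with vertices in increasing order. Then dim K = 0 and the simplices of K are:

  0-simplices (2): [0], [1]

Hence C_0 ≅ Z^2.

Reading off H_k = ker ∂_k / im ∂_{k+1}:

  H_0: rank C_0 − rank ∂_1 = 2 − 0 = 2, and there is no ∂_1, so H_0 = Z^2.

H_0 ≅ Z^2.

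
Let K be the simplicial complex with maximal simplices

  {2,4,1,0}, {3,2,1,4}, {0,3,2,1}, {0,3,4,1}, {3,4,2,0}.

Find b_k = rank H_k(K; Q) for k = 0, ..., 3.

Fix the vertex order 0 < 1 < 2 < 3 < 4 and write every simplex with vertices in increasing order. Then dim K = 3 and the simplices of K are:

  0-simplices (5): [0], [1], [2], [3], [4]
  1-simplices (10): [0,1], [0,2], [0,3], [0,4], [1,2], [1,3], [1,4], [2,3], [2,4], [3,4]
  2-simplices (10): [0,1,2], [0,1,3], [0,1,4], [0,2,3], [0,2,4], [0,3,4], [1,2,3], [1,2,4], [1,3,4], [2,3,4]
  3-simplices (5): [0,1,2,3], [0,1,2,4], [0,1,3,4], [0,2,3,4], [1,2,3,4]

so the chain groups are C_0 ≅ Z^5, C_1 ≅ Z^10, C_2 ≅ Z^10, C_3 ≅ Z^5.

The boundary map ∂_1: C_1 → C_0 sends each edge [p,q] (with p < q) to q − p.
The 5×10 boundary matrix has rank 4 and Smith normal form diag(1,1,1,1).

The boundary map ∂_2: C_2 → C_1 sends each 2-simplex [p,q,r] to [q,r] − [p,r] + [p,q]. For instance
  ∂[0,1,3] = [1,3] − [0,3] + [0,1],
  ∂[0,2,3] = [2,3] − [0,3] + [0,2].
The 10×10 boundary matrix has rank 6 and Smith normal form diag(1,1,1,1,1,1).

The boundary map ∂_3: C_3 → C_2 sends each 3-simplex σ to the alternating sum Σ_i (−1)^i (σ with its i-th vertex removed). For instance
  ∂[0,1,3,4] = [1,3,4] − [0,3,4] + [0,1,4] − [0,1,3],
  ∂[1,2,3,4] = [2,3,4] − [1,3,4] + [1,2,4] − [1,2,3].
As a 10×5 matrix over Z this has rank 4, with invariant factors (1,1,1,1).

Computing H_k = (kernel of ∂_k) / (image of ∂_{k+1}):

  H_0: rank C_0 − rank ∂_1 = 5 − 4 = 1, and the invariant factors of ∂_1 are all 1, so H_0 ≅ Z.
  H_1: rank ker ∂_1 − rank ∂_2 = (10 − 4) − 6 = 0, and the invariant factors of ∂_2 are all 1, so H_1 ≅ 0.
  H_2: rank ker ∂_2 − rank ∂_3 = (10 − 6) − 4 = 0, and the invariant factors of ∂_3 are all 1, so H_2 ≅ 0.
  H_3: rank ker ∂_3 − rank ∂_4 = (5 − 4) − 0 = 1, and there is no ∂_4, so H_3 ≅ Z.

As a check, the Euler characteristic is 5 − 10 + 10 − 5 = 0, which agrees with 1 − 0 + 0 − 1 = 0.
(K is a triangulation of the 3-sphere S^3.)

Hence the Betti numbers are b_0 = 1, b_1 = 0, b_2 = 0, b_3 = 1.

b_0 = 1, b_1 = 0, b_2 = 0, b_3 = 1.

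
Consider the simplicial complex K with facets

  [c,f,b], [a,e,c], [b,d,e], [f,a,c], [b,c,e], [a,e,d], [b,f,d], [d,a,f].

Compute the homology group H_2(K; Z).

H_2 ≅ Z.

Order the vertices as a < b < c < d < e < f. Listing each simplex with vertices in this order, K has dimension 2 with simplices:

  0-simplices (6): a, b, c, d, e, f
  1-simplices (12): ac, ad, ae, af, bc, bd, be, bf, ce, cf, de, df
  2-simplices (8): ace, acf, ade, adf, bce, bcf, bde, bdf

so the chain groups are C_0 ≅ Z^6, C_1 ≅ Z^12, C_2 ≅ Z^8.

Boundary ∂_1: C_1 → C_0 is given by ∂[p,q] = [q] − [p]. For instance
  ∂be = e − b.
This gives a 6×12 integer matrix of rank 5; reducing to Smith normal form yields diagonal entries (1,1,1,1,1).

Boundary ∂_2: C_2 → C_1 sends each 2-simplex [p,q,r] to [q,r] − [p,r] + [p,q]. For instance
  ∂acf = cf − af + ac,
  ∂bdf = df − bf + bd.
This gives a 12×8 integer matrix of rank 7; reducing to Smith normal form yields diagonal entries (1,1,1,1,1,1,1).

From H_k ≅ ker(∂_k) / im(∂_{k+1}) we obtain:

  H_2: rank ker ∂_2 − rank ∂_3 = (8 − 7) − 0 = 1, and there is no ∂_3, so H_2 = Z.

(K is a triangulation of the 2-sphere S^2.)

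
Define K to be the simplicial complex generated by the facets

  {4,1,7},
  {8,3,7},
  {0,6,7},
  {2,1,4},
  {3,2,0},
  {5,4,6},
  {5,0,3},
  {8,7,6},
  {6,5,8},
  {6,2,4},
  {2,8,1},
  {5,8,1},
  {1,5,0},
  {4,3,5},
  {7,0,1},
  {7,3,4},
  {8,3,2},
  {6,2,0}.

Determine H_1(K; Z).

H_1 ≅ Z^2.

Fix the vertex order 0 < 1 < 2 < 3 < 4 < 5 < 6 < 7 < 8 and write every simplex with vertices in increasing order. Then dim K = 2 and the simplices of K are:

  0-simplices (9): [0], [1], [2], [3], [4], [5], [6], [7], [8]
  1-simplices (27): (27 of them)
  2-simplices (18): [0,1,5], [0,1,7], [0,2,3], [0,2,6], [0,3,5], [0,6,7], [1,2,4], [1,2,8], [1,4,7], [1,5,8], [2,3,8], [2,4,6], [3,4,5], [3,4,7], [3,7,8], [4,5,6], [5,6,8], [6,7,8]

Hence C_0 ≅ Z^9, C_1 ≅ Z^27, C_2 ≅ Z^18.

The boundary map ∂_1: C_1 → C_0 sends each edge [p,q] (with p < q) to q − p. For instance
  ∂[2,6] = [6] − [2].
The resulting 9×27 matrix has rank 8, and its Smith normal form has invariant factors (1,1,1,1,1,1,1,1).

Boundary ∂_2: C_2 → C_1 acts by ∂[p,q,r] = [q,r] − [p,r] + [p,q]. For instance
  ∂[1,4,7] = [4,7] − [1,7] + [1,4],
  ∂[1,2,8] = [2,8] − [1,8] + [1,2].
The resulting 27×18 matrix has rank 17, and its Smith normal form has invariant factors (1,1,1,1,1,1,1,1,1,1,1,1,1,1,1,1,1).

From H_k ≅ ker(∂_k) / im(∂_{k+1}) we obtain:

  H_1: rank ker ∂_1 − rank ∂_2 = (27 − 8) − 17 = 2, and the invariant factors of ∂_2 are all 1, so H_1 ≅ Z^2.

(K is a triangulation of the torus T^2.)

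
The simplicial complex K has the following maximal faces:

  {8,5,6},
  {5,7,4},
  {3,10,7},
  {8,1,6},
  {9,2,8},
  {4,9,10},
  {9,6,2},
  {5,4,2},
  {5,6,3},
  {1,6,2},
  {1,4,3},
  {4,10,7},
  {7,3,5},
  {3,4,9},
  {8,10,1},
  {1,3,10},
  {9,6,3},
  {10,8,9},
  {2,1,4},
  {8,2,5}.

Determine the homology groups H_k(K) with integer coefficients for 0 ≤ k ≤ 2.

Order the vertices as 1 < 2 < 3 < 4 < 5 < 6 < 7 < 8 < 9 < 10. Listing each simplex with vertices in this order, K has dimension 2 with simplices:

  0-simplices (10): [1], [2], [3], [4], [5], [6], [7], [8], [9], [10]
  1-simplices (30): (30 of them)
  2-simplices (20): (20 of them)

giving chain groups C_0 ≅ Z^10, C_1 ≅ Z^30, C_2 ≅ Z^20.

The boundary map ∂_1: C_1 → C_0 maps an edge to its endpoints' difference, ∂[p,q] = q − p. For instance
  ∂[6,8] = [8] − [6].
As a 10×30 matrix over Z this has rank 9, with invariant factors (1,1,1,1,1,1,1,1,1).

∂_2: C_2 → C_1 sends each 2-simplex [p,q,r] to [q,r] − [p,r] + [p,q]. For instance
  ∂[2,6,9] = [6,9] − [2,9] + [2,6],
  ∂[3,5,7] = [5,7] − [3,7] + [3,5].
This gives a 30×20 integer matrix of rank 20; reducing to Smith normal form yields diagonal entries (1,1,1,1,1,1,1,1,1,1,1,1,1,1,1,1,1,1,1,2).

From H_k ≅ ker(∂_k) / im(∂_{k+1}) we obtain:

  H_0: rank C_0 − rank ∂_1 = 10 − 9 = 1, and the invariant factors of ∂_1 are all 1, so H_0 ≅ Z.
  H_1: rank ker ∂_1 − rank ∂_2 = (30 − 9) − 20 = 1, and ∂_2 has invariant factor 2 > 1, so H_1 ≅ Z ⊕ Z/2.
  H_2: rank ker ∂_2 − rank ∂_3 = (20 − 20) − 0 = 0, and there is no ∂_3, so H_2 ≅ 0.

H_0 ≅ Z,  H_1 ≅ Z ⊕ Z/2,  H_2 = 0.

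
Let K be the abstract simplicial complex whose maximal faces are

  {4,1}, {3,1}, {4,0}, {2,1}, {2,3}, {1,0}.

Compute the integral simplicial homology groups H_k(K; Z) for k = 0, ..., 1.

H_0 = Z,  H_1 = Z^2.

We work with the vertex ordering 0 < 1 < 2 < 3 < 4. The simplices of K, each written with vertices in increasing order, are:

  0-simplices (5): [0], [1], [2], [3], [4]
  1-simplices (6): [0,1], [0,4], [1,2], [1,3], [1,4], [2,3]

Hence C_0 ≅ Z^5, C_1 ≅ Z^6.

Boundary ∂_1: C_1 → C_0 sends each edge [p,q] (with p < q) to q − p. For instance
  ∂[1,4] = [4] − [1].
The resulting 5×6 matrix has rank 4, and its Smith normal form has invariant factors (1,1,1,1).

From H_k ≅ ker(∂_k) / im(∂_{k+1}) we obtain:

  H_0: rank C_0 − rank ∂_1 = 5 − 4 = 1, and the invariant factors of ∂_1 are all 1, so H_0 = Z.
  H_1: rank ker ∂_1 − rank ∂_2 = (6 − 4) − 0 = 2, and there is no ∂_2, so H_1 = Z^2.

(K is a triangulation of a wedge of 2 circles.)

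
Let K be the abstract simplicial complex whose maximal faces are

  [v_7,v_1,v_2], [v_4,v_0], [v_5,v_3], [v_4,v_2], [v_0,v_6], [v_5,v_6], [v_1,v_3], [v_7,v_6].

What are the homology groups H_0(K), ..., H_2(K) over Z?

H_0 = Z,  H_1 = Z^2,  H_2 = 0.

Order the vertices as v_0 < v_1 < v_2 < v_3 < v_4 < v_5 < v_6 < v_7. Listing each simplex with vertices in this order, K has dimension 2 with simplices:

  0-simplices (8): [v_0], [v_1], [v_2], [v_3], [v_4], [v_5], [v_6], [v_7]
  1-simplices (10): [v_0,v_4], [v_0,v_6], [v_1,v_2], [v_1,v_3], [v_1,v_7], [v_2,v_4], [v_2,v_7], [v_3,v_5], [v_5,v_6], [v_6,v_7]
  2-simplices (1): [v_1,v_2,v_7]

so the chain groups are C_0 ≅ Z^8, C_1 ≅ Z^10, C_2 ≅ Z^1.

∂_1: C_1 → C_0 sends each edge [p,q] (with p < q) to q − p.
The resulting 8×10 matrix has rank 7, and its Smith normal form has invariant factors (1,1,1,1,1,1,1).

∂_2: C_2 → C_1 maps a triangle to the signed sum of its edges. For instance
  ∂[v_1,v_2,v_7] = [v_2,v_7] − [v_1,v_7] + [v_1,v_2].
The resulting 10×1 matrix has rank 1, and its Smith normal form has invariant factors (1).

Now H_k = ker ∂_k / im ∂_{k+1}, so:

  H_0: rank C_0 − rank ∂_1 = 8 − 7 = 1, and the invariant factors of ∂_1 are all 1, so H_0 = Z.
  H_1: rank ker ∂_1 − rank ∂_2 = (10 − 7) − 1 = 2, and the invariant factors of ∂_2 are all 1, so H_1 = Z^2.
  H_2: rank ker ∂_2 − rank ∂_3 = (1 − 1) − 0 = 0, and there is no ∂_3, so H_2 = 0.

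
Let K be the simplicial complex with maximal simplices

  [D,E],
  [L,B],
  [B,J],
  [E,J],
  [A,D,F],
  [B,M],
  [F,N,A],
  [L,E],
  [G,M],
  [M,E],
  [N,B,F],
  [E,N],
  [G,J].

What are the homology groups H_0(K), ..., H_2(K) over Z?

H_0 = Z,  H_1 = Z^5,  H_2 = 0.

We work with the vertex ordering A < B < D < E < F < G < J < L < M < N. The simplices of K, each written with vertices in increasing order, are:

  0-simplices (10): A, B, D, E, F, G, J, L, M, N
  1-simplices (17): AD, AF, AN, BF, BJ, BL, BM, BN, DE, DF, EJ, EL, EM, EN, FN, GJ, GM
  2-simplices (3): ADF, AFN, BFN

so the chain groups are C_0 ≅ Z^10, C_1 ≅ Z^17, C_2 ≅ Z^3.

Boundary ∂_1: C_1 → C_0 maps an edge to its endpoints' difference, ∂[p,q] = q − p.
As a 10×17 matrix over Z this has rank 9, with invariant factors (1,1,1,1,1,1,1,1,1).

∂_2: C_2 → C_1 sends each 2-simplex [p,q,r] to [q,r] − [p,r] + [p,q]. For instance
  ∂ADF = DF − AF + AD,
  ∂AFN = FN − AN + AF.
The resulting 17×3 matrix has rank 3, and its Smith normal form has invariant factors (1,1,1).

From H_k ≅ ker(∂_k) / im(∂_{k+1}) we obtain:

  H_0: rank C_0 − rank ∂_1 = 10 − 9 = 1, and the invariant factors of ∂_1 are all 1, so H_0 ≅ Z.
  H_1: rank ker ∂_1 − rank ∂_2 = (17 − 9) − 3 = 5, and the invariant factors of ∂_2 are all 1, so H_1 ≅ Z^5.
  H_2: rank ker ∂_2 − rank ∂_3 = (3 − 3) − 0 = 0, and there is no ∂_3, so H_2 ≅ 0.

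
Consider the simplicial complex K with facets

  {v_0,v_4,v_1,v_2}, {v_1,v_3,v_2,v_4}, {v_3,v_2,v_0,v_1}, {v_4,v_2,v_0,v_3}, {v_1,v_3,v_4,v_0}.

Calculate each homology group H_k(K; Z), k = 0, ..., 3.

H_0 = Z,  H_1 = 0,  H_2 = 0,  H_3 = Z.

We work with the vertex ordering v_0 < v_1 < v_2 < v_3 < v_4. The simplices of K, each written with vertices in increasing order, are:

  0-simplices (5): [v_0], [v_1], [v_2], [v_3], [v_4]
  1-simplices (10): [v_0,v_1], [v_0,v_2], [v_0,v_3], [v_0,v_4], [v_1,v_2], [v_1,v_3], [v_1,v_4], [v_2,v_3], [v_2,v_4], [v_3,v_4]
  2-simplices (10): [v_0,v_1,v_2], [v_0,v_1,v_3], [v_0,v_1,v_4], [v_0,v_2,v_3], [v_0,v_2,v_4], [v_0,v_3,v_4], [v_1,v_2,v_3], [v_1,v_2,v_4], [v_1,v_3,v_4], [v_2,v_3,v_4]
  3-simplices (5): [v_0,v_1,v_2,v_3], [v_0,v_1,v_2,v_4], [v_0,v_1,v_3,v_4], [v_0,v_2,v_3,v_4], [v_1,v_2,v_3,v_4]

giving chain groups C_0 ≅ Z^5, C_1 ≅ Z^10, C_2 ≅ Z^10, C_3 ≅ Z^5.

Boundary ∂_1: C_1 → C_0 sends each edge [p,q] (with p < q) to q − p. For instance
  ∂[v_2,v_4] = [v_4] − [v_2].
The resulting 5×10 matrix has rank 4, and its Smith normal form has invariant factors (1,1,1,1).

∂_2: C_2 → C_1 acts by ∂[p,q,r] = [q,r] − [p,r] + [p,q]. For instance
  ∂[v_2,v_3,v_4] = [v_3,v_4] − [v_2,v_4] + [v_2,v_3],
  ∂[v_0,v_1,v_4] = [v_1,v_4] − [v_0,v_4] + [v_0,v_1].
This gives a 10×10 integer matrix of rank 6; reducing to Smith normal form yields diagonal entries (1,1,1,1,1,1).

Boundary ∂_3: C_3 → C_2 sends each 3-simplex σ to the alternating sum Σ_i (−1)^i (σ with its i-th vertex removed). For instance
  ∂[v_0,v_2,v_3,v_4] = [v_2,v_3,v_4] − [v_0,v_3,v_4] + [v_0,v_2,v_4] − [v_0,v_2,v_3],
  ∂[v_0,v_1,v_3,v_4] = [v_1,v_3,v_4] − [v_0,v_3,v_4] + [v_0,v_1,v_4] − [v_0,v_1,v_3].
As a 10×5 matrix over Z this has rank 4, with invariant factors (1,1,1,1).

Computing H_k = (kernel of ∂_k) / (image of ∂_{k+1}):

  H_0: rank C_0 − rank ∂_1 = 5 − 4 = 1, and the invariant factors of ∂_1 are all 1, so H_0 = Z.
  H_1: rank ker ∂_1 − rank ∂_2 = (10 − 4) − 6 = 0, and the invariant factors of ∂_2 are all 1, so H_1 = 0.
  H_2: rank ker ∂_2 − rank ∂_3 = (10 − 6) − 4 = 0, and the invariant factors of ∂_3 are all 1, so H_2 = 0.
  H_3: rank ker ∂_3 − rank ∂_4 = (5 − 4) − 0 = 1, and there is no ∂_4, so H_3 = Z.

As a check, the Euler characteristic is 5 − 10 + 10 − 5 = 0, which agrees with 1 − 0 + 0 − 1 = 0.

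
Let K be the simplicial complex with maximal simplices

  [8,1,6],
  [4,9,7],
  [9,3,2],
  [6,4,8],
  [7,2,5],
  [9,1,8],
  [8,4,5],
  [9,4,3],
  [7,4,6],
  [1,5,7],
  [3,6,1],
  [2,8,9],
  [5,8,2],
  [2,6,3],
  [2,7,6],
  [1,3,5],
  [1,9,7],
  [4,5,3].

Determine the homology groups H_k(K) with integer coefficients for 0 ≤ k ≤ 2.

Fix the vertex order 1 < 2 < 3 < 4 < 5 < 6 < 7 < 8 < 9 and write every simplex with vertices in increasing order. Then dim K = 2 and the simplices of K are:

  0-simplices (9): [1], [2], [3], [4], [5], [6], [7], [8], [9]
  1-simplices (27): (27 of them)
  2-simplices (18): [1,3,5], [1,3,6], [1,5,7], [1,6,8], [1,7,9], [1,8,9], [2,3,6], [2,3,9], [2,5,7], [2,5,8], [2,6,7], [2,8,9], [3,4,5], [3,4,9], [4,5,8], [4,6,7], [4,6,8], [4,7,9]

so the chain groups are C_0 ≅ Z^9, C_1 ≅ Z^27, C_2 ≅ Z^18.

The boundary map ∂_1: C_1 → C_0 maps an edge to its endpoints' difference, ∂[p,q] = q − p. For instance
  ∂[6,7] = [7] − [6].
This gives a 9×27 integer matrix of rank 8; reducing to Smith normal form yields diagonal entries (1,1,1,1,1,1,1,1).

The boundary map ∂_2: C_2 → C_1 sends each 2-simplex [p,q,r] to [q,r] − [p,r] + [p,q]. For instance
  ∂[4,7,9] = [7,9] − [4,9] + [4,7],
  ∂[2,6,7] = [6,7] − [2,7] + [2,6].
This gives a 27×18 integer matrix of rank 17; reducing to Smith normal form yields diagonal entries (1,1,1,1,1,1,1,1,1,1,1,1,1,1,1,1,1).

From H_k ≅ ker(∂_k) / im(∂_{k+1}) we obtain:

  H_0: rank C_0 − rank ∂_1 = 9 − 8 = 1, and the invariant factors of ∂_1 are all 1, so H_0 ≅ Z.
  H_1: rank ker ∂_1 − rank ∂_2 = (27 − 8) − 17 = 2, and the invariant factors of ∂_2 are all 1, so H_1 ≅ Z^2.
  H_2: rank ker ∂_2 − rank ∂_3 = (18 − 17) − 0 = 1, and there is no ∂_3, so H_2 ≅ Z.

(K is a triangulation of the torus T^2.)

H_0 = Z,  H_1 = Z^2,  H_2 = Z.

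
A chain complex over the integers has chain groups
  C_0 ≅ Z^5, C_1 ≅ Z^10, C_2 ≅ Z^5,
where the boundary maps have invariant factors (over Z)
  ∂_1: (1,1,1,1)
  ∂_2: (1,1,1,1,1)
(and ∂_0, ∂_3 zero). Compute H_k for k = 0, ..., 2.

H_0 ≅ Z,  H_1 ≅ Z,  H_2 = 0.

H_0: b_0 = 5 − 0 − 4 = 1; torsion from ∂_1 factors > 1: none. So H_0 ≅ Z.
H_1: b_1 = 10 − 4 − 5 = 1; torsion from ∂_2 factors > 1: none. So H_1 ≅ Z.
H_2: b_2 = 5 − 5 − 0 = 0; torsion from ∂_3 factors > 1: none. So H_2 ≅ 0.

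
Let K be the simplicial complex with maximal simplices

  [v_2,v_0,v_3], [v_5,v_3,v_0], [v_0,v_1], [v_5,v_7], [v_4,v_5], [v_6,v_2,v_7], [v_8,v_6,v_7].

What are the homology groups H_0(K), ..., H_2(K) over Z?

Take the total order v_0 < v_1 < v_2 < v_3 < v_4 < v_5 < v_6 < v_7 < v_8 on the vertex set. Then K (dimension 2) consists of the simplices:

  0-simplices (9): [v_0], [v_1], [v_2], [v_3], [v_4], [v_5], [v_6], [v_7], [v_8]
  1-simplices (13): [v_0,v_1], [v_0,v_2], [v_0,v_3], [v_0,v_5], [v_2,v_3], [v_2,v_6], [v_2,v_7], [v_3,v_5], [v_4,v_5], [v_5,v_7], [v_6,v_7], [v_6,v_8], [v_7,v_8]
  2-simplices (4): [v_0,v_2,v_3], [v_0,v_3,v_5], [v_2,v_6,v_7], [v_6,v_7,v_8]

so the chain groups are C_0 ≅ Z^9, C_1 ≅ Z^13, C_2 ≅ Z^4.

The boundary map ∂_1: C_1 → C_0 is given by ∂[p,q] = [q] − [p]. For instance
  ∂[v_7,v_8] = [v_8] − [v_7].
This gives a 9×13 integer matrix of rank 8; reducing to Smith normal form yields diagonal entries (1,1,1,1,1,1,1,1).

∂_2: C_2 → C_1 sends each 2-simplex [p,q,r] to [q,r] − [p,r] + [p,q]. For instance
  ∂[v_6,v_7,v_8] = [v_7,v_8] − [v_6,v_8] + [v_6,v_7],
  ∂[v_0,v_2,v_3] = [v_2,v_3] − [v_0,v_3] + [v_0,v_2].
This gives a 13×4 integer matrix of rank 4; reducing to Smith normal form yields diagonal entries (1,1,1,1).

Now H_k = ker ∂_k / im ∂_{k+1}, so:

  H_0: rank C_0 − rank ∂_1 = 9 − 8 = 1, and the invariant factors of ∂_1 are all 1, so H_0 = Z.
  H_1: rank ker ∂_1 − rank ∂_2 = (13 − 8) − 4 = 1, and the invariant factors of ∂_2 are all 1, so H_1 = Z.
  H_2: rank ker ∂_2 − rank ∂_3 = (4 − 4) − 0 = 0, and there is no ∂_3, so H_2 = 0.

H_0 ≅ Z,  H_1 ≅ Z,  H_2 = 0.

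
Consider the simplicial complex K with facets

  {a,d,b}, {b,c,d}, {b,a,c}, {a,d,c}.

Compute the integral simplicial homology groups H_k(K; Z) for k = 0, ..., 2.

H_0 = Z,  H_1 = 0,  H_2 = Z.

K has 4 vertices, 6 edges, 4 triangles.
rank ∂_0 = 0, rank ∂_1 = 3 ⇒ b_0 = 4 − 0 − 3 = 1; all invariant factors of ∂_1 are 1 so no torsion. So H_0 ≅ Z.
rank ∂_1 = 3, rank ∂_2 = 3 ⇒ b_1 = 6 − 3 − 3 = 0; all invariant factors of ∂_2 are 1 so no torsion. So H_1 ≅ 0.
rank ∂_2 = 3, rank ∂_3 = 0 ⇒ b_2 = 4 − 3 − 0 = 1. So H_2 ≅ Z.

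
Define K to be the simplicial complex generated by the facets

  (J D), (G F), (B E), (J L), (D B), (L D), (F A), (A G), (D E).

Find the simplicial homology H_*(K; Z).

H_0 = Z^2,  H_1 = Z^3.

Take the total order A < B < D < E < F < G < J < L on the vertex set. Then K (dimension 1) consists of the simplices:

  0-simplices (8): A, B, D, E, F, G, J, L
  1-simplices (9): AF, AG, BD, BE, DE, DJ, DL, FG, JL

giving chain groups C_0 ≅ Z^8, C_1 ≅ Z^9.

∂_1: C_1 → C_0 sends each edge [p,q] (with p < q) to q − p. For instance
  ∂DE = E − D.
As a 8×9 matrix over Z this has rank 6, with invariant factors (1,1,1,1,1,1).

Computing H_k = (kernel of ∂_k) / (image of ∂_{k+1}):

  H_0: rank C_0 − rank ∂_1 = 8 − 6 = 2, and the invariant factors of ∂_1 are all 1, so H_0 ≅ Z^2.
  H_1: rank ker ∂_1 − rank ∂_2 = (9 − 6) − 0 = 3, and there is no ∂_2, so H_1 ≅ Z^3.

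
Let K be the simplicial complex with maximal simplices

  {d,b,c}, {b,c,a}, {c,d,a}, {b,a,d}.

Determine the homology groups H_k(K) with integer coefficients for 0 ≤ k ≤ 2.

H_0 = Z,  H_1 = 0,  H_2 = Z.

Order the vertices as a < b < c < d. Listing each simplex with vertices in this order, K has dimension 2 with simplices:

  0-simplices (4): a, b, c, d
  1-simplices (6): ab, ac, ad, bc, bd, cd
  2-simplices (4): abc, abd, acd, bcd

giving chain groups C_0 ≅ Z^4, C_1 ≅ Z^6, C_2 ≅ Z^4.

The boundary map ∂_1: C_1 → C_0 sends each edge [p,q] (with p < q) to q − p. For instance
  ∂cd = d − c.
This gives a 4×6 integer matrix of rank 3; reducing to Smith normal form yields diagonal entries (1,1,1).

Boundary ∂_2: C_2 → C_1 acts by ∂[p,q,r] = [q,r] − [p,r] + [p,q]. For instance
  ∂acd = cd − ad + ac,
  ∂bcd = cd − bd + bc.
As a 6×4 matrix over Z this has rank 3, with invariant factors (1,1,1).

Reading off H_k = ker ∂_k / im ∂_{k+1}:

  H_0: rank C_0 − rank ∂_1 = 4 − 3 = 1, and the invariant factors of ∂_1 are all 1, so H_0 ≅ Z.
  H_1: rank ker ∂_1 − rank ∂_2 = (6 − 3) − 3 = 0, and the invariant factors of ∂_2 are all 1, so H_1 ≅ 0.
  H_2: rank ker ∂_2 − rank ∂_3 = (4 − 3) − 0 = 1, and there is no ∂_3, so H_2 ≅ Z.

(K is a triangulation of the 2-sphere S^2.)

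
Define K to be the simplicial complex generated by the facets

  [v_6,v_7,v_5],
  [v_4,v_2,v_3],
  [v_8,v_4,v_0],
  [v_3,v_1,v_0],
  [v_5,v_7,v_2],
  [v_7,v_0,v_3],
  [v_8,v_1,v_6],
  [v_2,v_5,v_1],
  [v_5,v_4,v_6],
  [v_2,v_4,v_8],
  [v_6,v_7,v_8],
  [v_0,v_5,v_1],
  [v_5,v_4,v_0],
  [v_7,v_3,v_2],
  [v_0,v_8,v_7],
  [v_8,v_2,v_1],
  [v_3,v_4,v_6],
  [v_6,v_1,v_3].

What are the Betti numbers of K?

b_0 = 1, b_1 = 2, b_2 = 1.

We work with the vertex ordering v_0 < v_1 < v_2 < v_3 < v_4 < v_5 < v_6 < v_7 < v_8. The simplices of K, each written with vertices in increasing order, are:

  0-simplices (9): [v_0], [v_1], [v_2], [v_3], [v_4], [v_5], [v_6], [v_7], [v_8]
  1-simplices (27): (27 of them)
  2-simplices (18): (18 of them)

so the chain groups are C_0 ≅ Z^9, C_1 ≅ Z^27, C_2 ≅ Z^18.

The boundary map ∂_1: C_1 → C_0 sends each edge [p,q] (with p < q) to q − p. For instance
  ∂[v_2,v_3] = [v_3] − [v_2].
This gives a 9×27 integer matrix of rank 8; reducing to Smith normal form yields diagonal entries (1,1,1,1,1,1,1,1).

∂_2: C_2 → C_1 maps a triangle to the signed sum of its edges. For instance
  ∂[v_0,v_3,v_7] = [v_3,v_7] − [v_0,v_7] + [v_0,v_3],
  ∂[v_0,v_1,v_3] = [v_1,v_3] − [v_0,v_3] + [v_0,v_1].
The resulting 27×18 matrix has rank 17, and its Smith normal form has invariant factors (1,1,1,1,1,1,1,1,1,1,1,1,1,1,1,1,1).

From H_k ≅ ker(∂_k) / im(∂_{k+1}) we obtain:

  H_0: rank C_0 − rank ∂_1 = 9 − 8 = 1, and the invariant factors of ∂_1 are all 1, so H_0 = Z.
  H_1: rank ker ∂_1 − rank ∂_2 = (27 − 8) − 17 = 2, and the invariant factors of ∂_2 are all 1, so H_1 = Z^2.
  H_2: rank ker ∂_2 − rank ∂_3 = (18 − 17) − 0 = 1, and there is no ∂_3, so H_2 = Z.

As a check, the Euler characteristic is 9 − 27 + 18 = 0, which agrees with 1 − 2 + 1 = 0.

Hence the Betti numbers are b_0 = 1, b_1 = 2, b_2 = 1.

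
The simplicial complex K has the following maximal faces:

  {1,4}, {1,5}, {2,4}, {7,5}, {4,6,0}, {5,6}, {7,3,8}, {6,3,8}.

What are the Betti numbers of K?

We work with the vertex ordering 0 < 1 < 2 < 3 < 4 < 5 < 6 < 7 < 8. The simplices of K, each written with vertices in increasing order, are:

  0-simplices (9): [0], [1], [2], [3], [4], [5], [6], [7], [8]
  1-simplices (13): [0,4], [0,6], [1,4], [1,5], [2,4], [3,6], [3,7], [3,8], [4,6], [5,6], [5,7], [6,8], [7,8]
  2-simplices (3): [0,4,6], [3,6,8], [3,7,8]

so the chain groups are C_0 ≅ Z^9, C_1 ≅ Z^13, C_2 ≅ Z^3.

Boundary ∂_1: C_1 → C_0 maps an edge to its endpoints' difference, ∂[p,q] = q − p. For instance
  ∂[2,4] = [4] − [2].
This gives a 9×13 integer matrix of rank 8; reducing to Smith normal form yields diagonal entries (1,1,1,1,1,1,1,1).

The boundary map ∂_2: C_2 → C_1 sends each 2-simplex [p,q,r] to [q,r] − [p,r] + [p,q]. For instance
  ∂[3,6,8] = [6,8] − [3,8] + [3,6],
  ∂[0,4,6] = [4,6] − [0,6] + [0,4].
As a 13×3 matrix over Z this has rank 3, with invariant factors (1,1,1).

Reading off H_k = ker ∂_k / im ∂_{k+1}:

  H_0: rank C_0 − rank ∂_1 = 9 − 8 = 1, and the invariant factors of ∂_1 are all 1, so H_0 ≅ Z.
  H_1: rank ker ∂_1 − rank ∂_2 = (13 − 8) − 3 = 2, and the invariant factors of ∂_2 are all 1, so H_1 ≅ Z^2.
  H_2: rank ker ∂_2 − rank ∂_3 = (3 − 3) − 0 = 0, and there is no ∂_3, so H_2 ≅ 0.

Hence the Betti numbers are b_0 = 1, b_1 = 2, b_2 = 0.

b_0 = 1, b_1 = 2, b_2 = 0.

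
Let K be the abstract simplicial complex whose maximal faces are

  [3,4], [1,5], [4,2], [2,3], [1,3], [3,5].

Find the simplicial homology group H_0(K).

H_0 = Z.

Take the total order 1 < 2 < 3 < 4 < 5 on the vertex set. Then K (dimension 1) consists of the simplices:

  0-simplices (5): [1], [2], [3], [4], [5]
  1-simplices (6): [1,3], [1,5], [2,3], [2,4], [3,4], [3,5]

so the chain groups are C_0 ≅ Z^5, C_1 ≅ Z^6.

∂_1: C_1 → C_0 sends each edge [p,q] (with p < q) to q − p. For instance
  ∂[1,5] = [5] − [1].
As a 5×6 matrix over Z this has rank 4, with invariant factors (1,1,1,1).

Computing H_k = (kernel of ∂_k) / (image of ∂_{k+1}):

  H_0: rank C_0 − rank ∂_1 = 5 − 4 = 1, and the invariant factors of ∂_1 are all 1, so H_0 = Z.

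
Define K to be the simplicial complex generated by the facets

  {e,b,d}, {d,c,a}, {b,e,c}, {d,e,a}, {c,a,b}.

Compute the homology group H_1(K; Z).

H_1 ≅ Z.

We work with the vertex ordering a < b < c < d < e. The simplices of K, each written with vertices in increasing order, are:

  0-simplices (5): a, b, c, d, e
  1-simplices (10): ab, ac, ad, ae, bc, bd, be, cd, ce, de
  2-simplices (5): abc, acd, ade, bce, bde

so the chain groups are C_0 ≅ Z^5, C_1 ≅ Z^10, C_2 ≅ Z^5.

Boundary ∂_1: C_1 → C_0 sends each edge [p,q] (with p < q) to q − p.
The resulting 5×10 matrix has rank 4, and its Smith normal form has invariant factors (1,1,1,1).

The boundary map ∂_2: C_2 → C_1 acts by ∂[p,q,r] = [q,r] − [p,r] + [p,q]. For instance
  ∂bde = de − be + bd,
  ∂ade = de − ae + ad.
This gives a 10×5 integer matrix of rank 5; reducing to Smith normal form yields diagonal entries (1,1,1,1,1).

Reading off H_k = ker ∂_k / im ∂_{k+1}:

  H_1: rank ker ∂_1 − rank ∂_2 = (10 − 4) − 5 = 1, and the invariant factors of ∂_2 are all 1, so H_1 ≅ Z.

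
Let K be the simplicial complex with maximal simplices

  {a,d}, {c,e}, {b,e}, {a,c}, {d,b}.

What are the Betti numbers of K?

Take the total order a < b < c < d < e on the vertex set. Then K (dimension 1) consists of the simplices:

  0-simplices (5): a, b, c, d, e
  1-simplices (5): ac, ad, bd, be, ce

Hence C_0 ≅ Z^5, C_1 ≅ Z^5.

Boundary ∂_1: C_1 → C_0 is given by ∂[p,q] = [q] − [p]. For instance
  ∂ac = c − a.
The 5×5 boundary matrix has rank 4 and Smith normal form diag(1,1,1,1).

Computing H_k = (kernel of ∂_k) / (image of ∂_{k+1}):

  H_0: rank C_0 − rank ∂_1 = 5 − 4 = 1, and the invariant factors of ∂_1 are all 1, so H_0 ≅ Z.
  H_1: rank ker ∂_1 − rank ∂_2 = (5 − 4) − 0 = 1, and there is no ∂_2, so H_1 ≅ Z.

Hence the Betti numbers are b_0 = 1, b_1 = 1.

b_0 = 1, b_1 = 1.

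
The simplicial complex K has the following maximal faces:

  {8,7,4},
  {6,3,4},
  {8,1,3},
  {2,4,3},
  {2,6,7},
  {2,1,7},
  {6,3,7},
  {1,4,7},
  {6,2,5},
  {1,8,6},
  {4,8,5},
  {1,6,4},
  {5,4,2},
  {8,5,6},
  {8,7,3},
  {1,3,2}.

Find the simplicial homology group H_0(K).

H_0 = Z.

K has 8 vertices, 24 edges, 16 triangles.
rank ∂_0 = 0, rank ∂_1 = 7 ⇒ b_0 = 8 − 0 − 7 = 1; all invariant factors of ∂_1 are 1 so no torsion. So H_0 ≅ Z.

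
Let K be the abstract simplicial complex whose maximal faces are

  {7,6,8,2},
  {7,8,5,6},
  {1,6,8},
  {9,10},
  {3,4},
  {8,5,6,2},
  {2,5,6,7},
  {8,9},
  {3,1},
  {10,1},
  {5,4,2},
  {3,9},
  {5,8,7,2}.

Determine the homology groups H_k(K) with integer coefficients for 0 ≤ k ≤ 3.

H_0 = Z,  H_1 = Z^3,  H_2 = 0,  H_3 = Z.

We work with the vertex ordering 1 < 2 < 3 < 4 < 5 < 6 < 7 < 8 < 9 < 10. The simplices of K, each written with vertices in increasing order, are:

  0-simplices (10): [1], [2], [3], [4], [5], [6], [7], [8], [9], [10]
  1-simplices (20): [1,3], [1,6], [1,8], [1,10], [2,4], [2,5], [2,6], [2,7], [2,8], [3,4], [3,9], [4,5], [5,6], [5,7], [5,8], [6,7], [6,8], [7,8], [8,9], [9,10]
  2-simplices (12): [1,6,8], [2,4,5], [2,5,6], [2,5,7], [2,5,8], [2,6,7], [2,6,8], [2,7,8], [5,6,7], [5,6,8], [5,7,8], [6,7,8]
  3-simplices (5): [2,5,6,7], [2,5,6,8], [2,5,7,8], [2,6,7,8], [5,6,7,8]

so the chain groups are C_0 ≅ Z^10, C_1 ≅ Z^20, C_2 ≅ Z^12, C_3 ≅ Z^5.

Boundary ∂_1: C_1 → C_0 maps an edge to its endpoints' difference, ∂[p,q] = q − p. For instance
  ∂[3,4] = [4] − [3].
The resulting 10×20 matrix has rank 9, and its Smith normal form has invariant factors (1,1,1,1,1,1,1,1,1).

∂_2: C_2 → C_1 maps a triangle to the signed sum of its edges. For instance
  ∂[1,6,8] = [6,8] − [1,8] + [1,6],
  ∂[2,7,8] = [7,8] − [2,8] + [2,7].
This gives a 20×12 integer matrix of rank 8; reducing to Smith normal form yields diagonal entries (1,1,1,1,1,1,1,1).

The boundary map ∂_3: C_3 → C_2 sends each 3-simplex σ to the alternating sum Σ_i (−1)^i (σ with its i-th vertex removed). For instance
  ∂[2,6,7,8] = [6,7,8] − [2,7,8] + [2,6,8] − [2,6,7],
  ∂[5,6,7,8] = [6,7,8] − [5,7,8] + [5,6,8] − [5,6,7].
As a 12×5 matrix over Z this has rank 4, with invariant factors (1,1,1,1).

Reading off H_k = ker ∂_k / im ∂_{k+1}:

  H_0: rank C_0 − rank ∂_1 = 10 − 9 = 1, and the invariant factors of ∂_1 are all 1, so H_0 = Z.
  H_1: rank ker ∂_1 − rank ∂_2 = (20 − 9) − 8 = 3, and the invariant factors of ∂_2 are all 1, so H_1 = Z^3.
  H_2: rank ker ∂_2 − rank ∂_3 = (12 − 8) − 4 = 0, and the invariant factors of ∂_3 are all 1, so H_2 = 0.
  H_3: rank ker ∂_3 − rank ∂_4 = (5 − 4) − 0 = 1, and there is no ∂_4, so H_3 = Z.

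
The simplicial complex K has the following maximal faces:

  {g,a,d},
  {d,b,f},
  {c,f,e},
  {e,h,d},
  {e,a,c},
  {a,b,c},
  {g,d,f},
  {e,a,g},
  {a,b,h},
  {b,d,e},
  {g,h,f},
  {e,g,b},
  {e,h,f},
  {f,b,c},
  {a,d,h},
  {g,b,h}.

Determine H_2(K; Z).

Take the total order a < b < c < d < e < f < g < h on the vertex set. Then K (dimension 2) consists of the simplices:

  0-simplices (8): a, b, c, d, e, f, g, h
  1-simplices (24): ab, ac, ad, ae, ag, ah, bc, bd, be, bf, bg, bh, ce, cf, de, df, dg, dh, ef, eg, eh, fg, fh, gh
  2-simplices (16): abc, abh, ace, adg, adh, aeg, bcf, bde, bdf, beg, bgh, cef, deh, dfg, efh, fgh

Hence C_0 ≅ Z^8, C_1 ≅ Z^24, C_2 ≅ Z^16.

∂_1: C_1 → C_0 sends each edge [p,q] (with p < q) to q − p.
The 8×24 boundary matrix has rank 7 and Smith normal form diag(1,1,1,1,1,1,1).

The boundary map ∂_2: C_2 → C_1 sends each 2-simplex [p,q,r] to [q,r] − [p,r] + [p,q]. For instance
  ∂adg = dg − ag + ad,
  ∂beg = eg − bg + be.
The resulting 24×16 matrix has rank 15, and its Smith normal form has invariant factors (1,1,1,1,1,1,1,1,1,1,1,1,1,1,1).

Computing H_k = (kernel of ∂_k) / (image of ∂_{k+1}):

  H_2: rank ker ∂_2 − rank ∂_3 = (16 − 15) − 0 = 1, and there is no ∂_3, so H_2 = Z.

H_2 ≅ Z.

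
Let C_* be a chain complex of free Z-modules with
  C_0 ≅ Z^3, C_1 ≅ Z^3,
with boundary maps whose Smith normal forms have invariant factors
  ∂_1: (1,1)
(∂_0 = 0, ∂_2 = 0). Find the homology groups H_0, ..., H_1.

H_0: b_0 = 3 − 0 − 2 = 1; torsion from ∂_1 factors > 1: none. So H_0 = Z.
H_1: b_1 = 3 − 2 − 0 = 1; torsion from ∂_2 factors > 1: none. So H_1 = Z.

H_0 = Z,  H_1 = Z.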